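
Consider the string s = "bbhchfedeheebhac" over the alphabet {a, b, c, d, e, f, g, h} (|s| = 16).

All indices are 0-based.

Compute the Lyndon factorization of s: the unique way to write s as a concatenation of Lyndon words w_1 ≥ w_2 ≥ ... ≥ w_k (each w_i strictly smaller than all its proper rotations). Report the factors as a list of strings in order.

["bbhchfedeheebh", "ac"]

emit factor 1: 'bbhchfedeheebh' (i=0, period=14)
emit factor 2: 'ac' (i=14, period=2)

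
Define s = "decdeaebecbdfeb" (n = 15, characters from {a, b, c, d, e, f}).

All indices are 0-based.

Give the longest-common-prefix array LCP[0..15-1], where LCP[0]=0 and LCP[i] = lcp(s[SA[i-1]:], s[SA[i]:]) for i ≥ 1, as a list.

[0, 0, 1, 1, 0, 1, 0, 2, 1, 0, 1, 2, 1, 2, 0]

rank→(start, suffix):
  0 → (5, 'aebecbdfeb')
  1 → (14, 'b')
  2 → (10, 'bdfeb')
  3 → (7, 'becbdfeb')
  4 → (9, 'cbdfeb')
  5 → (2, 'cdeaebecbdfeb')
  6 → (3, 'deaebecbdfeb')
  7 → (0, 'decdeaebecbdfeb')
  8 → (11, 'dfeb')
  9 → (4, 'eaebecbdfeb')
  10 → (13, 'eb')
  11 → (6, 'ebecbdfeb')
  12 → (8, 'ecbdfeb')
  13 → (1, 'ecdeaebecbdfeb')
  14 → (12, 'feb')

SA = [5, 14, 10, 7, 9, 2, 3, 0, 11, 4, 13, 6, 8, 1, 12]
rank  pair      lcp
   1  s[5:],s[14:]  0  ''
   2  s[14:],s[10:]  1  'b'
   3  s[10:],s[7:]  1  'b'
   4  s[7:],s[9:]  0  ''
   5  s[9:],s[2:]  1  'c'
   6  s[2:],s[3:]  0  ''
   7  s[3:],s[0:]  2  'de'
   8  s[0:],s[11:]  1  'd'
   9  s[11:],s[4:]  0  ''
  10  s[4:],s[13:]  1  'e'
  11  s[13:],s[6:]  2  'eb'
  12  s[6:],s[8:]  1  'e'
  13  s[8:],s[1:]  2  'ec'
  14  s[1:],s[12:]  0  ''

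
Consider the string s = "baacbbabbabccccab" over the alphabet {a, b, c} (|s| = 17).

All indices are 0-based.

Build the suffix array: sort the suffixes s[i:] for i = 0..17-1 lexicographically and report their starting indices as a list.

[1, 15, 6, 9, 2, 16, 0, 5, 8, 4, 7, 10, 14, 3, 13, 12, 11]

rank→(start, suffix):
  0 → (1, 'aacbbabbabccccab')
  1 → (15, 'ab')
  2 → (6, 'abbabccccab')
  3 → (9, 'abccccab')
  4 → (2, 'acbbabbabccccab')
  5 → (16, 'b')
  6 → (0, 'baacbbabbabccccab')
  7 → (5, 'babbabccccab')
  8 → (8, 'babccccab')
  9 → (4, 'bbabbabccccab')
  10 → (7, 'bbabccccab')
  11 → (10, 'bccccab')
  12 → (14, 'cab')
  13 → (3, 'cbbabbabccccab')
  14 → (13, 'ccab')
  15 → (12, 'cccab')
  16 → (11, 'ccccab')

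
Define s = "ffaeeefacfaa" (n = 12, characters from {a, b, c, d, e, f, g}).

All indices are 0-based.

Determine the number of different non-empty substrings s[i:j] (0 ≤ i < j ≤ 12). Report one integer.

rank→(start, suffix):
  0 → (11, 'a')
  1 → (10, 'aa')
  2 → (7, 'acfaa')
  3 → (2, 'aeeefacfaa')
  4 → (8, 'cfaa')
  5 → (3, 'eeefacfaa')
  6 → (4, 'eefacfaa')
  7 → (5, 'efacfaa')
  8 → (9, 'faa')
  9 → (6, 'facfaa')
  10 → (1, 'faeeefacfaa')
  11 → (0, 'ffaeeefacfaa')

SA = [11, 10, 7, 2, 8, 3, 4, 5, 9, 6, 1, 0]
rank  pair      lcp
   1  s[11:],s[10:]  1  'a'
   2  s[10:],s[7:]  1  'a'
   3  s[7:],s[2:]  1  'a'
   4  s[2:],s[8:]  0  ''
   5  s[8:],s[3:]  0  ''
   6  s[3:],s[4:]  2  'ee'
   7  s[4:],s[5:]  1  'e'
   8  s[5:],s[9:]  0  ''
   9  s[9:],s[6:]  2  'fa'
  10  s[6:],s[1:]  2  'fa'
  11  s[1:],s[0:]  1  'f'

n(n+1)/2 = 12·13/2 = 78
Σ LCP = 0 + 1 + 1 + 1 + 0 + 0 + 2 + 1 + 0 + 2 + 2 + 1 = 11
distinct = 78 − 11 = 67

67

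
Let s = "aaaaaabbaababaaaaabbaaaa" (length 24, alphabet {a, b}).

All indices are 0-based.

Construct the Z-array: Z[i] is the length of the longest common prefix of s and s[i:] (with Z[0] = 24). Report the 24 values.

[24, 5, 4, 3, 2, 1, 0, 0, 2, 1, 0, 1, 0, 5, 4, 3, 2, 1, 0, 0, 4, 3, 2, 1]

Z[0]=24
i=1: outside box; Z[1]=5 grow→box=[1,6)
i=2: min(r-i=4, Z[1]=5)=4; Z[2]=4
i=3: min(r-i=3, Z[2]=4)=3; Z[3]=3
i=4: min(r-i=2, Z[3]=3)=2; Z[4]=2
i=5: min(r-i=1, Z[4]=2)=1; Z[5]=1
i=6: outside box; Z[6]=0
i=7: outside box; Z[7]=0
i=8: outside box; Z[8]=2 grow→box=[8,10)
i=9: min(r-i=1, Z[1]=5)=1; Z[9]=1
i=10: outside box; Z[10]=0
i=11: outside box; Z[11]=1 grow→box=[11,12)
i=12: outside box; Z[12]=0
i=13: outside box; Z[13]=5 grow→box=[13,18)
i=14: min(r-i=4, Z[1]=5)=4; Z[14]=4
i=15: min(r-i=3, Z[2]=4)=3; Z[15]=3
i=16: min(r-i=2, Z[3]=3)=2; Z[16]=2
i=17: min(r-i=1, Z[4]=2)=1; Z[17]=1
i=18: outside box; Z[18]=0
i=19: outside box; Z[19]=0
i=20: outside box; Z[20]=4 grow→box=[20,24)
i=21: min(r-i=3, Z[1]=5)=3; Z[21]=3
i=22: min(r-i=2, Z[2]=4)=2; Z[22]=2
i=23: min(r-i=1, Z[3]=3)=1; Z[23]=1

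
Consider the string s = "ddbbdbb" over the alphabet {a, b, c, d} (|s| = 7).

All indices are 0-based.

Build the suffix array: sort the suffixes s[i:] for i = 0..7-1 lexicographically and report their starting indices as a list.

[6, 5, 2, 3, 4, 1, 0]

rank | idx | suffix
   0 |   6 | b
   1 |   5 | bb
   2 |   2 | bbdbb
   3 |   3 | bdbb
   4 |   4 | dbb
   5 |   1 | dbbdbb
   6 |   0 | ddbbdbb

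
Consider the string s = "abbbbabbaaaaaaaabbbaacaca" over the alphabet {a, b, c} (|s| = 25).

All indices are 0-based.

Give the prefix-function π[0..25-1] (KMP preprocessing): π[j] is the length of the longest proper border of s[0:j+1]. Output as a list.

π[0] = 0
j=1 s[j]='b': π[1]=0 (border '')
j=2 s[j]='b': π[2]=0 (border '')
j=3 s[j]='b': π[3]=0 (border '')
j=4 s[j]='b': π[4]=0 (border '')
j=5 s[j]='a': π[5]=1 (border 'a')
j=6 s[j]='b': π[6]=2 (border 'ab')
j=7 s[j]='b': π[7]=3 (border 'abb')
j=8 s[j]='a': k: 3→0; π[8]=1 (border 'a')
j=9 s[j]='a': k: 1→0; π[9]=1 (border 'a')
j=10 s[j]='a': k: 1→0; π[10]=1 (border 'a')
j=11 s[j]='a': k: 1→0; π[11]=1 (border 'a')
j=12 s[j]='a': k: 1→0; π[12]=1 (border 'a')
j=13 s[j]='a': k: 1→0; π[13]=1 (border 'a')
j=14 s[j]='a': k: 1→0; π[14]=1 (border 'a')
j=15 s[j]='a': k: 1→0; π[15]=1 (border 'a')
j=16 s[j]='b': π[16]=2 (border 'ab')
j=17 s[j]='b': π[17]=3 (border 'abb')
j=18 s[j]='b': π[18]=4 (border 'abbb')
j=19 s[j]='a': k: 4→0; π[19]=1 (border 'a')
j=20 s[j]='a': k: 1→0; π[20]=1 (border 'a')
j=21 s[j]='c': k: 1→0; π[21]=0 (border '')
j=22 s[j]='a': π[22]=1 (border 'a')
j=23 s[j]='c': k: 1→0; π[23]=0 (border '')
j=24 s[j]='a': π[24]=1 (border 'a')

[0, 0, 0, 0, 0, 1, 2, 3, 1, 1, 1, 1, 1, 1, 1, 1, 2, 3, 4, 1, 1, 0, 1, 0, 1]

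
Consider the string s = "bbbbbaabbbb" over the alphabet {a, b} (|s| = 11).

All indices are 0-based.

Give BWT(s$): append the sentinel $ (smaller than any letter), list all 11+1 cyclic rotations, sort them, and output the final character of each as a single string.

rank  rotation      last
    0  $bbbbbaabbbb  b
    1  aabbbb$bbbbb  b
    2  abbbb$bbbbba  a
    3  b$bbbbbaabbb  b
    4  baabbbb$bbbb  b
    5  bb$bbbbbaabb  b
    6  bbaabbbb$bbb  b
    7  bbb$bbbbbaab  b
    8  bbbaabbbb$bb  b
    9  bbbb$bbbbbaa  a
   10  bbbbaabbbb$b  b
   11  bbbbbaabbbb$  $

bbabbbbbbab$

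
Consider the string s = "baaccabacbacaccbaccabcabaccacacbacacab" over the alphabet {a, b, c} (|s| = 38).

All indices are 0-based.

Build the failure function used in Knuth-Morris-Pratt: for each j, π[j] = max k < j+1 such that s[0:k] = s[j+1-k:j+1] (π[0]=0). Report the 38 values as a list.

π[0] = 0
j=1 s[j]='a': π[1]=0 (border '')
j=2 s[j]='a': π[2]=0 (border '')
j=3 s[j]='c': π[3]=0 (border '')
j=4 s[j]='c': π[4]=0 (border '')
j=5 s[j]='a': π[5]=0 (border '')
j=6 s[j]='b': π[6]=1 (border 'b')
j=7 s[j]='a': π[7]=2 (border 'ba')
j=8 s[j]='c': k: 2→0; π[8]=0 (border '')
j=9 s[j]='b': π[9]=1 (border 'b')
j=10 s[j]='a': π[10]=2 (border 'ba')
j=11 s[j]='c': k: 2→0; π[11]=0 (border '')
j=12 s[j]='a': π[12]=0 (border '')
j=13 s[j]='c': π[13]=0 (border '')
j=14 s[j]='c': π[14]=0 (border '')
j=15 s[j]='b': π[15]=1 (border 'b')
j=16 s[j]='a': π[16]=2 (border 'ba')
j=17 s[j]='c': k: 2→0; π[17]=0 (border '')
j=18 s[j]='c': π[18]=0 (border '')
j=19 s[j]='a': π[19]=0 (border '')
j=20 s[j]='b': π[20]=1 (border 'b')
j=21 s[j]='c': k: 1→0; π[21]=0 (border '')
j=22 s[j]='a': π[22]=0 (border '')
j=23 s[j]='b': π[23]=1 (border 'b')
j=24 s[j]='a': π[24]=2 (border 'ba')
j=25 s[j]='c': k: 2→0; π[25]=0 (border '')
j=26 s[j]='c': π[26]=0 (border '')
j=27 s[j]='a': π[27]=0 (border '')
j=28 s[j]='c': π[28]=0 (border '')
j=29 s[j]='a': π[29]=0 (border '')
j=30 s[j]='c': π[30]=0 (border '')
j=31 s[j]='b': π[31]=1 (border 'b')
j=32 s[j]='a': π[32]=2 (border 'ba')
j=33 s[j]='c': k: 2→0; π[33]=0 (border '')
j=34 s[j]='a': π[34]=0 (border '')
j=35 s[j]='c': π[35]=0 (border '')
j=36 s[j]='a': π[36]=0 (border '')
j=37 s[j]='b': π[37]=1 (border 'b')

[0, 0, 0, 0, 0, 0, 1, 2, 0, 1, 2, 0, 0, 0, 0, 1, 2, 0, 0, 0, 1, 0, 0, 1, 2, 0, 0, 0, 0, 0, 0, 1, 2, 0, 0, 0, 0, 1]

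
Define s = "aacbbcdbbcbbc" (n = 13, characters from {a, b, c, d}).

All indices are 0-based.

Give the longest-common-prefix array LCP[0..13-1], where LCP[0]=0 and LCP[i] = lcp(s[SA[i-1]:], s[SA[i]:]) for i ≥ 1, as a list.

[0, 1, 0, 3, 3, 1, 2, 2, 0, 1, 4, 1, 0]

rank→(start, suffix):
  0 → (0, 'aacbbcdbbcbbc')
  1 → (1, 'acbbcdbbcbbc')
  2 → (10, 'bbc')
  3 → (7, 'bbcbbc')
  4 → (3, 'bbcdbbcbbc')
  5 → (11, 'bc')
  6 → (8, 'bcbbc')
  7 → (4, 'bcdbbcbbc')
  8 → (12, 'c')
  9 → (9, 'cbbc')
  10 → (2, 'cbbcdbbcbbc')
  11 → (5, 'cdbbcbbc')
  12 → (6, 'dbbcbbc')

SA = [0, 1, 10, 7, 3, 11, 8, 4, 12, 9, 2, 5, 6]
[i] adj suffixes → lcp
  [1] 0/1 → 1 ('a')
  [2] 1/10 → 0 ('')
  [3] 10/7 → 3 ('bbc')
  [4] 7/3 → 3 ('bbc')
  [5] 3/11 → 1 ('b')
  [6] 11/8 → 2 ('bc')
  [7] 8/4 → 2 ('bc')
  [8] 4/12 → 0 ('')
  [9] 12/9 → 1 ('c')
  [10] 9/2 → 4 ('cbbc')
  [11] 2/5 → 1 ('c')
  [12] 5/6 → 0 ('')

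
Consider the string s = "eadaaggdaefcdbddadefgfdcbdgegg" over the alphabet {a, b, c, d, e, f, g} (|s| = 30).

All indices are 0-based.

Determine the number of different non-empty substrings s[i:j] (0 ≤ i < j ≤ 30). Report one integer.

436

rank | idx | suffix
   0 |   3 | aaggdaefcdbddadefgfdcbdgegg
   1 |   1 | adaaggdaefcdbddadefgfdcbdgegg
   2 |  16 | adefgfdcbdgegg
   3 |   8 | aefcdbddadefgfdcbdgegg
   4 |   4 | aggdaefcdbddadefgfdcbdgegg
   5 |  13 | bddadefgfdcbdgegg
   6 |  24 | bdgegg
   7 |  23 | cbdgegg
   8 |  11 | cdbddadefgfdcbdgegg
   9 |   2 | daaggdaefcdbddadefgfdcbdgegg
  10 |  15 | dadefgfdcbdgegg
  11 |   7 | daefcdbddadefgfdcbdgegg
  12 |  12 | dbddadefgfdcbdgegg
  13 |  22 | dcbdgegg
  14 |  14 | ddadefgfdcbdgegg
  15 |  17 | defgfdcbdgegg
  16 |  25 | dgegg
  17 |   0 | eadaaggdaefcdbddadefgfdcbdgegg
  18 |   9 | efcdbddadefgfdcbdgegg
  19 |  18 | efgfdcbdgegg
  20 |  27 | egg
  21 |  10 | fcdbddadefgfdcbdgegg
  22 |  21 | fdcbdgegg
  23 |  19 | fgfdcbdgegg
  24 |  29 | g
  25 |   6 | gdaefcdbddadefgfdcbdgegg
  26 |  26 | gegg
  27 |  20 | gfdcbdgegg
  28 |  28 | gg
  29 |   5 | ggdaefcdbddadefgfdcbdgegg

SA = [3, 1, 16, 8, 4, 13, 24, 23, 11, 2, 15, 7, 12, 22, 14, 17, 25, 0, 9, 18, 27, 10, 21, 19, 29, 6, 26, 20, 28, 5]
i: (SA[i-1],SA[i]) lcp shared
  1: (3,1) 1 'a'
  2: (1,16) 2 'ad'
  3: (16,8) 1 'a'
  4: (8,4) 1 'a'
  5: (4,13) 0 ''
  6: (13,24) 2 'bd'
  7: (24,23) 0 ''
  8: (23,11) 1 'c'
  9: (11,2) 0 ''
  10: (2,15) 2 'da'
  11: (15,7) 2 'da'
  12: (7,12) 1 'd'
  13: (12,22) 1 'd'
  14: (22,14) 1 'd'
  15: (14,17) 1 'd'
  16: (17,25) 1 'd'
  17: (25,0) 0 ''
  18: (0,9) 1 'e'
  19: (9,18) 2 'ef'
  20: (18,27) 1 'e'
  21: (27,10) 0 ''
  22: (10,21) 1 'f'
  23: (21,19) 1 'f'
  24: (19,29) 0 ''
  25: (29,6) 1 'g'
  26: (6,26) 1 'g'
  27: (26,20) 1 'g'
  28: (20,28) 1 'g'
  29: (28,5) 2 'gg'

n(n+1)/2 = 30·31/2 = 465
Σ LCP = 0 + 1 + 2 + 1 + 1 + 0 + 2 + 0 + 1 + 0 + 2 + 2 + 1 + 1 + 1 + 1 + 1 + 0 + 1 + 2 + 1 + 0 + 1 + 1 + 0 + 1 + 1 + 1 + 1 + 2 = 29
distinct = 465 − 29 = 436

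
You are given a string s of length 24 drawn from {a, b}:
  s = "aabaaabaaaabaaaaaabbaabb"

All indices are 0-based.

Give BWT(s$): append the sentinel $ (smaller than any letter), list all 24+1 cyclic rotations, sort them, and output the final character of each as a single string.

bbabaabaaa$baaaaaabaaabaa

rank  rotation                   last
    0  $aabaaabaaaabaaaaaabbaabb  b
    1  aaaaaabbaabb$aabaaabaaaab  b
    2  aaaaabbaabb$aabaaabaaaaba  a
    3  aaaabaaaaaabbaabb$aabaaab  b
    4  aaaabbaabb$aabaaabaaaabaa  a
    5  aaabaaaaaabbaabb$aabaaaba  a
    6  aaabaaaabaaaaaabbaabb$aab  b
    7  aaabbaabb$aabaaabaaaabaaa  a
    8  aabaaaaaabbaabb$aabaaabaa  a
    9  aabaaaabaaaaaabbaabb$aaba  a
   10  aabaaabaaaabaaaaaabbaabb$  $
   11  aabb$aabaaabaaaabaaaaaabb  b
   12  aabbaabb$aabaaabaaaabaaaa  a
   13  abaaaaaabbaabb$aabaaabaaa  a
   14  abaaaabaaaaaabbaabb$aabaa  a
   15  abaaabaaaabaaaaaabbaabb$a  a
   16  abb$aabaaabaaaabaaaaaabba  a
   17  abbaabb$aabaaabaaaabaaaaa  a
   18  b$aabaaabaaaabaaaaaabbaab  b
   19  baaaaaabbaabb$aabaaabaaaa  a
   20  baaaabaaaaaabbaabb$aabaaa  a
   21  baaabaaaabaaaaaabbaabb$aa  a
   22  baabb$aabaaabaaaabaaaaaab  b
   23  bb$aabaaabaaaabaaaaaabbaa  a
   24  bbaabb$aabaaabaaaabaaaaaa  a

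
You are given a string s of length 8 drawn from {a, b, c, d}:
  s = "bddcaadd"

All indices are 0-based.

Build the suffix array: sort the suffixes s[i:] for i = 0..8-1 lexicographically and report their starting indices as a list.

rank | idx | suffix
   0 |   4 | aadd
   1 |   5 | add
   2 |   0 | bddcaadd
   3 |   3 | caadd
   4 |   7 | d
   5 |   2 | dcaadd
   6 |   6 | dd
   7 |   1 | ddcaadd

[4, 5, 0, 3, 7, 2, 6, 1]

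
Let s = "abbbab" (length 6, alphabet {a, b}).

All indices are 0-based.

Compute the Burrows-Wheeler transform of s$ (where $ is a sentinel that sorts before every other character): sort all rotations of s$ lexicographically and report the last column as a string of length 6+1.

bb$abba

rank  rotation last
    0  $abbbab  b
    1  ab$abbb  b
    2  abbbab$  $
    3  b$abbba  a
    4  bab$abb  b
    5  bbab$ab  b
    6  bbbab$a  a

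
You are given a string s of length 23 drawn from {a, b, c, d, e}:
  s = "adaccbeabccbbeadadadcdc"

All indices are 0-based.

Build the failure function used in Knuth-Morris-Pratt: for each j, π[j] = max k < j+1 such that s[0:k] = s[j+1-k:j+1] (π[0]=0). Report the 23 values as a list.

π[0] = 0
j=1 s[j]='d': π[1]=0 (border '')
j=2 s[j]='a': π[2]=1 (border 'a')
j=3 s[j]='c': k: 1→0; π[3]=0 (border '')
j=4 s[j]='c': π[4]=0 (border '')
j=5 s[j]='b': π[5]=0 (border '')
j=6 s[j]='e': π[6]=0 (border '')
j=7 s[j]='a': π[7]=1 (border 'a')
j=8 s[j]='b': k: 1→0; π[8]=0 (border '')
j=9 s[j]='c': π[9]=0 (border '')
j=10 s[j]='c': π[10]=0 (border '')
j=11 s[j]='b': π[11]=0 (border '')
j=12 s[j]='b': π[12]=0 (border '')
j=13 s[j]='e': π[13]=0 (border '')
j=14 s[j]='a': π[14]=1 (border 'a')
j=15 s[j]='d': π[15]=2 (border 'ad')
j=16 s[j]='a': π[16]=3 (border 'ada')
j=17 s[j]='d': k: 3→1; π[17]=2 (border 'ad')
j=18 s[j]='a': π[18]=3 (border 'ada')
j=19 s[j]='d': k: 3→1; π[19]=2 (border 'ad')
j=20 s[j]='c': k: 2→0; π[20]=0 (border '')
j=21 s[j]='d': π[21]=0 (border '')
j=22 s[j]='c': π[22]=0 (border '')

[0, 0, 1, 0, 0, 0, 0, 1, 0, 0, 0, 0, 0, 0, 1, 2, 3, 2, 3, 2, 0, 0, 0]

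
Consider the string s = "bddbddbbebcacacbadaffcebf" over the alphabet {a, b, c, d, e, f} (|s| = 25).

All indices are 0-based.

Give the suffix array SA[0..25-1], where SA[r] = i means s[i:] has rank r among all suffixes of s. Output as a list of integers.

[11, 13, 16, 18, 15, 6, 9, 3, 0, 7, 23, 10, 12, 14, 21, 17, 5, 2, 4, 1, 8, 22, 24, 20, 19]

rank | idx | suffix
   0 |  11 | acacbadaffcebf
   1 |  13 | acbadaffcebf
   2 |  16 | adaffcebf
   3 |  18 | affcebf
   4 |  15 | badaffcebf
   5 |   6 | bbebcacacbadaffcebf
   6 |   9 | bcacacbadaffcebf
   7 |   3 | bddbbebcacacbadaffcebf
   8 |   0 | bddbddbbebcacacbadaffcebf
   9 |   7 | bebcacacbadaffcebf
  10 |  23 | bf
  11 |  10 | cacacbadaffcebf
  12 |  12 | cacbadaffcebf
  13 |  14 | cbadaffcebf
  14 |  21 | cebf
  15 |  17 | daffcebf
  16 |   5 | dbbebcacacbadaffcebf
  17 |   2 | dbddbbebcacacbadaffcebf
  18 |   4 | ddbbebcacacbadaffcebf
  19 |   1 | ddbddbbebcacacbadaffcebf
  20 |   8 | ebcacacbadaffcebf
  21 |  22 | ebf
  22 |  24 | f
  23 |  20 | fcebf
  24 |  19 | ffcebf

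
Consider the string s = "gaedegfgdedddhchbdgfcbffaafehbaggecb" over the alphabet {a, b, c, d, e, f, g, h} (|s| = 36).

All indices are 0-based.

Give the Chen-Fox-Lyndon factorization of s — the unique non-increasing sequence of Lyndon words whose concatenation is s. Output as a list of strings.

emit factor 1: 'g' (i=0, period=1)
emit factor 2: 'aedegfgdedddhchbdgfcbff' (i=1, period=23)
emit factor 3: 'aafehbaggecb' (i=24, period=12)

["g", "aedegfgdedddhchbdgfcbff", "aafehbaggecb"]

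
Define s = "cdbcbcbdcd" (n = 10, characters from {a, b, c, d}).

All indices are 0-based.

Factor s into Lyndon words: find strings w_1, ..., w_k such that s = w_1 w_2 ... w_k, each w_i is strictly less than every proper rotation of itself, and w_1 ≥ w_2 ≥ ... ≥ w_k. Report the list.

emit factor 1: 'cd' (i=0, period=2)
emit factor 2: 'bcbcbdcd' (i=2, period=8)

["cd", "bcbcbdcd"]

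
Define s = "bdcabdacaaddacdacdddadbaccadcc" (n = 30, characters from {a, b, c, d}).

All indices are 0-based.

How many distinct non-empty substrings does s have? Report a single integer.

rank | idx | suffix
   0 |   8 | aaddacdacdddadbaccadcc
   1 |   3 | abdacaaddacdacdddadbaccadcc
   2 |   6 | acaaddacdacdddadbaccadcc
   3 |  23 | accadcc
   4 |  12 | acdacdddadbaccadcc
   5 |  15 | acdddadbaccadcc
   6 |  20 | adbaccadcc
   7 |  26 | adcc
   8 |   9 | addacdacdddadbaccadcc
   9 |  22 | baccadcc
  10 |   4 | bdacaaddacdacdddadbaccadcc
  11 |   0 | bdcabdacaaddacdacdddadbaccadcc
  12 |  29 | c
  13 |   7 | caaddacdacdddadbaccadcc
  14 |   2 | cabdacaaddacdacdddadbaccadcc
  15 |  25 | cadcc
  16 |  28 | cc
  17 |  24 | ccadcc
  18 |  13 | cdacdddadbaccadcc
  19 |  16 | cdddadbaccadcc
  20 |   5 | dacaaddacdacdddadbaccadcc
  21 |  11 | dacdacdddadbaccadcc
  22 |  14 | dacdddadbaccadcc
  23 |  19 | dadbaccadcc
  24 |  21 | dbaccadcc
  25 |   1 | dcabdacaaddacdacdddadbaccadcc
  26 |  27 | dcc
  27 |  10 | ddacdacdddadbaccadcc
  28 |  18 | ddadbaccadcc
  29 |  17 | dddadbaccadcc

SA = [8, 3, 6, 23, 12, 15, 20, 26, 9, 22, 4, 0, 29, 7, 2, 25, 28, 24, 13, 16, 5, 11, 14, 19, 21, 1, 27, 10, 18, 17]
rank  pair      lcp
   1  s[8:],s[3:]  1  'a'
   2  s[3:],s[6:]  1  'a'
   3  s[6:],s[23:]  2  'ac'
   4  s[23:],s[12:]  2  'ac'
   5  s[12:],s[15:]  3  'acd'
   6  s[15:],s[20:]  1  'a'
   7  s[20:],s[26:]  2  'ad'
   8  s[26:],s[9:]  2  'ad'
   9  s[9:],s[22:]  0  ''
  10  s[22:],s[4:]  1  'b'
  11  s[4:],s[0:]  2  'bd'
  12  s[0:],s[29:]  0  ''
  13  s[29:],s[7:]  1  'c'
  14  s[7:],s[2:]  2  'ca'
  15  s[2:],s[25:]  2  'ca'
  16  s[25:],s[28:]  1  'c'
  17  s[28:],s[24:]  2  'cc'
  18  s[24:],s[13:]  1  'c'
  19  s[13:],s[16:]  2  'cd'
  20  s[16:],s[5:]  0  ''
  21  s[5:],s[11:]  3  'dac'
  22  s[11:],s[14:]  4  'dacd'
  23  s[14:],s[19:]  2  'da'
  24  s[19:],s[21:]  1  'd'
  25  s[21:],s[1:]  1  'd'
  26  s[1:],s[27:]  2  'dc'
  27  s[27:],s[10:]  1  'd'
  28  s[10:],s[18:]  3  'dda'
  29  s[18:],s[17:]  2  'dd'

n(n+1)/2 = 30·31/2 = 465
Σ LCP = 0 + 1 + 1 + 2 + 2 + 3 + 1 + 2 + 2 + 0 + 1 + 2 + 0 + 1 + 2 + 2 + 1 + 2 + 1 + 2 + 0 + 3 + 4 + 2 + 1 + 1 + 2 + 1 + 3 + 2 = 47
distinct = 465 − 47 = 418

418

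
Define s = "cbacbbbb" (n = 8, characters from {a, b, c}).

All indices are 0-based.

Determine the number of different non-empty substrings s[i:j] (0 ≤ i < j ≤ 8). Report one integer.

rank→(start, suffix):
  0 → (2, 'acbbbb')
  1 → (7, 'b')
  2 → (1, 'bacbbbb')
  3 → (6, 'bb')
  4 → (5, 'bbb')
  5 → (4, 'bbbb')
  6 → (0, 'cbacbbbb')
  7 → (3, 'cbbbb')

SA = [2, 7, 1, 6, 5, 4, 0, 3]
[i] adj suffixes → lcp
  [1] 2/7 → 0 ('')
  [2] 7/1 → 1 ('b')
  [3] 1/6 → 1 ('b')
  [4] 6/5 → 2 ('bb')
  [5] 5/4 → 3 ('bbb')
  [6] 4/0 → 0 ('')
  [7] 0/3 → 2 ('cb')

n(n+1)/2 = 8·9/2 = 36
Σ LCP = 0 + 0 + 1 + 1 + 2 + 3 + 0 + 2 = 9
distinct = 36 − 9 = 27

27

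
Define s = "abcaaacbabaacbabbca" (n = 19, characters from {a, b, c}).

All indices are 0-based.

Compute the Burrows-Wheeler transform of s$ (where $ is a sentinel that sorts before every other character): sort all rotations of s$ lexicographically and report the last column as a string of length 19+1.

rank  rotation              last
    0  $abcaaacbabaacbabbca  a
    1  a$abcaaacbabaacbabbc  c
    2  aaacbabaacbabbca$abc  c
    3  aacbabaacbabbca$abca  a
    4  aacbabbca$abcaaacbab  b
    5  abaacbabbca$abcaaacb  b
    6  abbca$abcaaacbabaacb  b
    7  abcaaacbabaacbabbca$  $
    8  acbabaacbabbca$abcaa  a
    9  acbabbca$abcaaacbaba  a
   10  baacbabbca$abcaaacba  a
   11  babaacbabbca$abcaaac  c
   12  babbca$abcaaacbabaac  c
   13  bbca$abcaaacbabaacba  a
   14  bca$abcaaacbabaacbab  b
   15  bcaaacbabaacbabbca$a  a
   16  ca$abcaaacbabaacbabb  b
   17  caaacbabaacbabbca$ab  b
   18  cbabaacbabbca$abcaaa  a
   19  cbabbca$abcaaacbabaa  a

accabbb$aaaccababbaa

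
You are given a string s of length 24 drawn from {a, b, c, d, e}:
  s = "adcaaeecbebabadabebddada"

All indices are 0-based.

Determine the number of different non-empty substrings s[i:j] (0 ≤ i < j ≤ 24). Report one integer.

271

rank→(start, suffix):
  0 → (23, 'a')
  1 → (3, 'aaeecbebabadabebddada')
  2 → (11, 'abadabebddada')
  3 → (15, 'abebddada')
  4 → (21, 'ada')
  5 → (13, 'adabebddada')
  6 → (0, 'adcaaeecbebabadabebddada')
  7 → (4, 'aeecbebabadabebddada')
  8 → (10, 'babadabebddada')
  9 → (12, 'badabebddada')
  10 → (18, 'bddada')
  11 → (8, 'bebabadabebddada')
  12 → (16, 'bebddada')
  13 → (2, 'caaeecbebabadabebddada')
  14 → (7, 'cbebabadabebddada')
  15 → (22, 'da')
  16 → (14, 'dabebddada')
  17 → (20, 'dada')
  18 → (1, 'dcaaeecbebabadabebddada')
  19 → (19, 'ddada')
  20 → (9, 'ebabadabebddada')
  21 → (17, 'ebddada')
  22 → (6, 'ecbebabadabebddada')
  23 → (5, 'eecbebabadabebddada')

SA = [23, 3, 11, 15, 21, 13, 0, 4, 10, 12, 18, 8, 16, 2, 7, 22, 14, 20, 1, 19, 9, 17, 6, 5]
[i] adj suffixes → lcp
  [1] 23/3 → 1 ('a')
  [2] 3/11 → 1 ('a')
  [3] 11/15 → 2 ('ab')
  [4] 15/21 → 1 ('a')
  [5] 21/13 → 3 ('ada')
  [6] 13/0 → 2 ('ad')
  [7] 0/4 → 1 ('a')
  [8] 4/10 → 0 ('')
  [9] 10/12 → 2 ('ba')
  [10] 12/18 → 1 ('b')
  [11] 18/8 → 1 ('b')
  [12] 8/16 → 3 ('beb')
  [13] 16/2 → 0 ('')
  [14] 2/7 → 1 ('c')
  [15] 7/22 → 0 ('')
  [16] 22/14 → 2 ('da')
  [17] 14/20 → 2 ('da')
  [18] 20/1 → 1 ('d')
  [19] 1/19 → 1 ('d')
  [20] 19/9 → 0 ('')
  [21] 9/17 → 2 ('eb')
  [22] 17/6 → 1 ('e')
  [23] 6/5 → 1 ('e')

n(n+1)/2 = 24·25/2 = 300
Σ LCP = 0 + 1 + 1 + 2 + 1 + 3 + 2 + 1 + 0 + 2 + 1 + 1 + 3 + 0 + 1 + 0 + 2 + 2 + 1 + 1 + 0 + 2 + 1 + 1 = 29
distinct = 300 − 29 = 271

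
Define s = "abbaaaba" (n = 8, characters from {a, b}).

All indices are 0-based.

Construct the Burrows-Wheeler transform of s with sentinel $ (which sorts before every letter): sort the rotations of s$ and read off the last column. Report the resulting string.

abbaa$aba

rank  rotation   last
    0  $abbaaaba  a
    1  a$abbaaab  b
    2  aaaba$abb  b
    3  aaba$abba  a
    4  aba$abbaa  a
    5  abbaaaba$  $
    6  ba$abbaaa  a
    7  baaaba$ab  b
    8  bbaaaba$a  a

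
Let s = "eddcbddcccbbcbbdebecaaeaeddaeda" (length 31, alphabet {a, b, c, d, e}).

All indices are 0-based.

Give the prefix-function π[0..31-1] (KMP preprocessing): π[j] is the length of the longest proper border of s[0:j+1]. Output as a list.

π[0] = 0
j=1 s[j]='d': π[1]=0 (border '')
j=2 s[j]='d': π[2]=0 (border '')
j=3 s[j]='c': π[3]=0 (border '')
j=4 s[j]='b': π[4]=0 (border '')
j=5 s[j]='d': π[5]=0 (border '')
j=6 s[j]='d': π[6]=0 (border '')
j=7 s[j]='c': π[7]=0 (border '')
j=8 s[j]='c': π[8]=0 (border '')
j=9 s[j]='c': π[9]=0 (border '')
j=10 s[j]='b': π[10]=0 (border '')
j=11 s[j]='b': π[11]=0 (border '')
j=12 s[j]='c': π[12]=0 (border '')
j=13 s[j]='b': π[13]=0 (border '')
j=14 s[j]='b': π[14]=0 (border '')
j=15 s[j]='d': π[15]=0 (border '')
j=16 s[j]='e': π[16]=1 (border 'e')
j=17 s[j]='b': k: 1→0; π[17]=0 (border '')
j=18 s[j]='e': π[18]=1 (border 'e')
j=19 s[j]='c': k: 1→0; π[19]=0 (border '')
j=20 s[j]='a': π[20]=0 (border '')
j=21 s[j]='a': π[21]=0 (border '')
j=22 s[j]='e': π[22]=1 (border 'e')
j=23 s[j]='a': k: 1→0; π[23]=0 (border '')
j=24 s[j]='e': π[24]=1 (border 'e')
j=25 s[j]='d': π[25]=2 (border 'ed')
j=26 s[j]='d': π[26]=3 (border 'edd')
j=27 s[j]='a': k: 3→0; π[27]=0 (border '')
j=28 s[j]='e': π[28]=1 (border 'e')
j=29 s[j]='d': π[29]=2 (border 'ed')
j=30 s[j]='a': k: 2→0; π[30]=0 (border '')

[0, 0, 0, 0, 0, 0, 0, 0, 0, 0, 0, 0, 0, 0, 0, 0, 1, 0, 1, 0, 0, 0, 1, 0, 1, 2, 3, 0, 1, 2, 0]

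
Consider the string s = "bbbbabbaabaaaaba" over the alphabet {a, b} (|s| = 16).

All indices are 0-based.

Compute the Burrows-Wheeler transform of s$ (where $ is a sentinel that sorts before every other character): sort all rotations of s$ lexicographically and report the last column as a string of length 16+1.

rank  rotation           last
    0  $bbbbabbaabaaaaba  a
    1  a$bbbbabbaabaaaab  b
    2  aaaaba$bbbbabbaab  b
    3  aaaba$bbbbabbaaba  a
    4  aaba$bbbbabbaabaa  a
    5  aabaaaaba$bbbbabb  b
    6  aba$bbbbabbaabaaa  a
    7  abaaaaba$bbbbabba  a
    8  abbaabaaaaba$bbbb  b
    9  ba$bbbbabbaabaaaa  a
   10  baaaaba$bbbbabbaa  a
   11  baabaaaaba$bbbbab  b
   12  babbaabaaaaba$bbb  b
   13  bbaabaaaaba$bbbba  a
   14  bbabbaabaaaaba$bb  b
   15  bbbabbaabaaaaba$b  b
   16  bbbbabbaabaaaaba$  $

abbaabaabaabbabb$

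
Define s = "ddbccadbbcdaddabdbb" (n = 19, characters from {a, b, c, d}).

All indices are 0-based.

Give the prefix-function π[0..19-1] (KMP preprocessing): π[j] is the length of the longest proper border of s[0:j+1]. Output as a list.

[0, 1, 0, 0, 0, 0, 1, 0, 0, 0, 1, 0, 1, 2, 0, 0, 1, 0, 0]

π[0] = 0
j=1 s[j]='d': π[1]=1 (border 'd')
j=2 s[j]='b': k: 1→0; π[2]=0 (border '')
j=3 s[j]='c': π[3]=0 (border '')
j=4 s[j]='c': π[4]=0 (border '')
j=5 s[j]='a': π[5]=0 (border '')
j=6 s[j]='d': π[6]=1 (border 'd')
j=7 s[j]='b': k: 1→0; π[7]=0 (border '')
j=8 s[j]='b': π[8]=0 (border '')
j=9 s[j]='c': π[9]=0 (border '')
j=10 s[j]='d': π[10]=1 (border 'd')
j=11 s[j]='a': k: 1→0; π[11]=0 (border '')
j=12 s[j]='d': π[12]=1 (border 'd')
j=13 s[j]='d': π[13]=2 (border 'dd')
j=14 s[j]='a': k: 2→1→0; π[14]=0 (border '')
j=15 s[j]='b': π[15]=0 (border '')
j=16 s[j]='d': π[16]=1 (border 'd')
j=17 s[j]='b': k: 1→0; π[17]=0 (border '')
j=18 s[j]='b': π[18]=0 (border '')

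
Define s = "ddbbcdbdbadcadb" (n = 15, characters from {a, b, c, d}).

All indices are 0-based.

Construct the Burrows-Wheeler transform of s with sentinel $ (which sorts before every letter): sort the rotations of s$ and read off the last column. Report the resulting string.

bcbdddbddbabdca$

rank  rotation          last
    0  $ddbbcdbdbadcadb  b
    1  adb$ddbbcdbdbadc  c
    2  adcadb$ddbbcdbdb  b
    3  b$ddbbcdbdbadcad  d
    4  badcadb$ddbbcdbd  d
    5  bbcdbdbadcadb$dd  d
    6  bcdbdbadcadb$ddb  b
    7  bdbadcadb$ddbbcd  d
    8  cadb$ddbbcdbdbad  d
    9  cdbdbadcadb$ddbb  b
   10  db$ddbbcdbdbadca  a
   11  dbadcadb$ddbbcdb  b
   12  dbbcdbdbadcadb$d  d
   13  dbdbadcadb$ddbbc  c
   14  dcadb$ddbbcdbdba  a
   15  ddbbcdbdbadcadb$  $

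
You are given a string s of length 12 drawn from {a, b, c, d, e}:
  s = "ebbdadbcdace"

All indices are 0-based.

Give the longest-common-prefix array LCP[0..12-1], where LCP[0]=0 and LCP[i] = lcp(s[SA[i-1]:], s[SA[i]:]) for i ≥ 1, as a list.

rank→(start, suffix):
  0 → (9, 'ace')
  1 → (4, 'adbcdace')
  2 → (1, 'bbdadbcdace')
  3 → (6, 'bcdace')
  4 → (2, 'bdadbcdace')
  5 → (7, 'cdace')
  6 → (10, 'ce')
  7 → (8, 'dace')
  8 → (3, 'dadbcdace')
  9 → (5, 'dbcdace')
  10 → (11, 'e')
  11 → (0, 'ebbdadbcdace')

SA = [9, 4, 1, 6, 2, 7, 10, 8, 3, 5, 11, 0]
i: (SA[i-1],SA[i]) lcp shared
  1: (9,4) 1 'a'
  2: (4,1) 0 ''
  3: (1,6) 1 'b'
  4: (6,2) 1 'b'
  5: (2,7) 0 ''
  6: (7,10) 1 'c'
  7: (10,8) 0 ''
  8: (8,3) 2 'da'
  9: (3,5) 1 'd'
  10: (5,11) 0 ''
  11: (11,0) 1 'e'

[0, 1, 0, 1, 1, 0, 1, 0, 2, 1, 0, 1]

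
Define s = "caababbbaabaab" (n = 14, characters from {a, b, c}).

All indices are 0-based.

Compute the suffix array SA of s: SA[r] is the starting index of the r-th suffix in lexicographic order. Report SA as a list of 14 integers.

rank→(start, suffix):
  0 → (11, 'aab')
  1 → (8, 'aabaab')
  2 → (1, 'aababbbaabaab')
  3 → (12, 'ab')
  4 → (9, 'abaab')
  5 → (2, 'ababbbaabaab')
  6 → (4, 'abbbaabaab')
  7 → (13, 'b')
  8 → (10, 'baab')
  9 → (7, 'baabaab')
  10 → (3, 'babbbaabaab')
  11 → (6, 'bbaabaab')
  12 → (5, 'bbbaabaab')
  13 → (0, 'caababbbaabaab')

[11, 8, 1, 12, 9, 2, 4, 13, 10, 7, 3, 6, 5, 0]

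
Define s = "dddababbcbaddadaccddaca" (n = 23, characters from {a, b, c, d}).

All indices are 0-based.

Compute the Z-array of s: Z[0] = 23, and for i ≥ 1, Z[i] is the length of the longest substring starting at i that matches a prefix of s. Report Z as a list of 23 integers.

Z[0]=23
i=1: fresh scan; Z[1]=2 extend→box=[1,3)
i=2: min(r-i=1, Z[1]=2)=1; Z[2]=1
i=3: fresh scan; Z[3]=0
i=4: fresh scan; Z[4]=0
i=5: fresh scan; Z[5]=0
i=6: fresh scan; Z[6]=0
i=7: fresh scan; Z[7]=0
i=8: fresh scan; Z[8]=0
i=9: fresh scan; Z[9]=0
i=10: fresh scan; Z[10]=0
i=11: fresh scan; Z[11]=2 extend→box=[11,13)
i=12: min(r-i=1, Z[1]=2)=1; Z[12]=1
i=13: fresh scan; Z[13]=0
i=14: fresh scan; Z[14]=1 extend→box=[14,15)
i=15: fresh scan; Z[15]=0
i=16: fresh scan; Z[16]=0
i=17: fresh scan; Z[17]=0
i=18: fresh scan; Z[18]=2 extend→box=[18,20)
i=19: min(r-i=1, Z[1]=2)=1; Z[19]=1
i=20: fresh scan; Z[20]=0
i=21: fresh scan; Z[21]=0
i=22: fresh scan; Z[22]=0

[23, 2, 1, 0, 0, 0, 0, 0, 0, 0, 0, 2, 1, 0, 1, 0, 0, 0, 2, 1, 0, 0, 0]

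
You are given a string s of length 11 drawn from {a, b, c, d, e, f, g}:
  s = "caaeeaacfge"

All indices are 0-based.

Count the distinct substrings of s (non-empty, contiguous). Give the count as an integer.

59

rank→(start, suffix):
  0 → (5, 'aacfge')
  1 → (1, 'aaeeaacfge')
  2 → (6, 'acfge')
  3 → (2, 'aeeaacfge')
  4 → (0, 'caaeeaacfge')
  5 → (7, 'cfge')
  6 → (10, 'e')
  7 → (4, 'eaacfge')
  8 → (3, 'eeaacfge')
  9 → (8, 'fge')
  10 → (9, 'ge')

SA = [5, 1, 6, 2, 0, 7, 10, 4, 3, 8, 9]
[i] adj suffixes → lcp
  [1] 5/1 → 2 ('aa')
  [2] 1/6 → 1 ('a')
  [3] 6/2 → 1 ('a')
  [4] 2/0 → 0 ('')
  [5] 0/7 → 1 ('c')
  [6] 7/10 → 0 ('')
  [7] 10/4 → 1 ('e')
  [8] 4/3 → 1 ('e')
  [9] 3/8 → 0 ('')
  [10] 8/9 → 0 ('')

n(n+1)/2 = 11·12/2 = 66
Σ LCP = 0 + 2 + 1 + 1 + 0 + 1 + 0 + 1 + 1 + 0 + 0 = 7
distinct = 66 − 7 = 59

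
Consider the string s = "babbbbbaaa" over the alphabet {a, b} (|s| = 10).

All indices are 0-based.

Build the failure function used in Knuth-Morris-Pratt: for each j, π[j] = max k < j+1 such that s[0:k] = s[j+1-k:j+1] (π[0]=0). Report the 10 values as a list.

[0, 0, 1, 1, 1, 1, 1, 2, 0, 0]

π[0] = 0
j=1 s[j]='a': π[1]=0 (border '')
j=2 s[j]='b': π[2]=1 (border 'b')
j=3 s[j]='b': k: 1→0; π[3]=1 (border 'b')
j=4 s[j]='b': k: 1→0; π[4]=1 (border 'b')
j=5 s[j]='b': k: 1→0; π[5]=1 (border 'b')
j=6 s[j]='b': k: 1→0; π[6]=1 (border 'b')
j=7 s[j]='a': π[7]=2 (border 'ba')
j=8 s[j]='a': k: 2→0; π[8]=0 (border '')
j=9 s[j]='a': π[9]=0 (border '')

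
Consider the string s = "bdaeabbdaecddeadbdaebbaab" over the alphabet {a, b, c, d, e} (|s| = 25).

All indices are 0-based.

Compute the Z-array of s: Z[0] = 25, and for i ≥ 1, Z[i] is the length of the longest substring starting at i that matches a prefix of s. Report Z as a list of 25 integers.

Z[0]=25
i=1: outside box; Z[1]=0
i=2: outside box; Z[2]=0
i=3: outside box; Z[3]=0
i=4: outside box; Z[4]=0
i=5: outside box; Z[5]=1 extend→box=[5,6)
i=6: outside box; Z[6]=4 extend→box=[6,10)
i=7: min(r-i=3, Z[1]=0)=0; Z[7]=0
i=8: min(r-i=2, Z[2]=0)=0; Z[8]=0
i=9: min(r-i=1, Z[3]=0)=0; Z[9]=0
i=10: outside box; Z[10]=0
i=11: outside box; Z[11]=0
i=12: outside box; Z[12]=0
i=13: outside box; Z[13]=0
i=14: outside box; Z[14]=0
i=15: outside box; Z[15]=0
i=16: outside box; Z[16]=4 extend→box=[16,20)
i=17: min(r-i=3, Z[1]=0)=0; Z[17]=0
i=18: min(r-i=2, Z[2]=0)=0; Z[18]=0
i=19: min(r-i=1, Z[3]=0)=0; Z[19]=0
i=20: outside box; Z[20]=1 extend→box=[20,21)
i=21: outside box; Z[21]=1 extend→box=[21,22)
i=22: outside box; Z[22]=0
i=23: outside box; Z[23]=0
i=24: outside box; Z[24]=1 extend→box=[24,25)

[25, 0, 0, 0, 0, 1, 4, 0, 0, 0, 0, 0, 0, 0, 0, 0, 4, 0, 0, 0, 1, 1, 0, 0, 1]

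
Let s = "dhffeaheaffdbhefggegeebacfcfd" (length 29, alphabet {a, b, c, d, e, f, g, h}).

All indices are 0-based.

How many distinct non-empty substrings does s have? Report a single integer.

408

rank | idx | suffix
   0 |  23 | acfcfd
   1 |   8 | affdbhefggegeebacfcfd
   2 |   5 | aheaffdbhefggegeebacfcfd
   3 |  22 | bacfcfd
   4 |  12 | bhefggegeebacfcfd
   5 |  24 | cfcfd
   6 |  26 | cfd
   7 |  28 | d
   8 |  11 | dbhefggegeebacfcfd
   9 |   0 | dhffeaheaffdbhefggegeebacfcfd
  10 |   7 | eaffdbhefggegeebacfcfd
  11 |   4 | eaheaffdbhefggegeebacfcfd
  12 |  21 | ebacfcfd
  13 |  20 | eebacfcfd
  14 |  14 | efggegeebacfcfd
  15 |  18 | egeebacfcfd
  16 |  25 | fcfd
  17 |  27 | fd
  18 |  10 | fdbhefggegeebacfcfd
  19 |   3 | feaheaffdbhefggegeebacfcfd
  20 |   9 | ffdbhefggegeebacfcfd
  21 |   2 | ffeaheaffdbhefggegeebacfcfd
  22 |  15 | fggegeebacfcfd
  23 |  19 | geebacfcfd
  24 |  17 | gegeebacfcfd
  25 |  16 | ggegeebacfcfd
  26 |   6 | heaffdbhefggegeebacfcfd
  27 |  13 | hefggegeebacfcfd
  28 |   1 | hffeaheaffdbhefggegeebacfcfd

SA = [23, 8, 5, 22, 12, 24, 26, 28, 11, 0, 7, 4, 21, 20, 14, 18, 25, 27, 10, 3, 9, 2, 15, 19, 17, 16, 6, 13, 1]
i: (SA[i-1],SA[i]) lcp shared
  1: (23,8) 1 'a'
  2: (8,5) 1 'a'
  3: (5,22) 0 ''
  4: (22,12) 1 'b'
  5: (12,24) 0 ''
  6: (24,26) 2 'cf'
  7: (26,28) 0 ''
  8: (28,11) 1 'd'
  9: (11,0) 1 'd'
  10: (0,7) 0 ''
  11: (7,4) 2 'ea'
  12: (4,21) 1 'e'
  13: (21,20) 1 'e'
  14: (20,14) 1 'e'
  15: (14,18) 1 'e'
  16: (18,25) 0 ''
  17: (25,27) 1 'f'
  18: (27,10) 2 'fd'
  19: (10,3) 1 'f'
  20: (3,9) 1 'f'
  21: (9,2) 2 'ff'
  22: (2,15) 1 'f'
  23: (15,19) 0 ''
  24: (19,17) 2 'ge'
  25: (17,16) 1 'g'
  26: (16,6) 0 ''
  27: (6,13) 2 'he'
  28: (13,1) 1 'h'

n(n+1)/2 = 29·30/2 = 435
Σ LCP = 0 + 1 + 1 + 0 + 1 + 0 + 2 + 0 + 1 + 1 + 0 + 2 + 1 + 1 + 1 + 1 + 0 + 1 + 2 + 1 + 1 + 2 + 1 + 0 + 2 + 1 + 0 + 2 + 1 = 27
distinct = 435 − 27 = 408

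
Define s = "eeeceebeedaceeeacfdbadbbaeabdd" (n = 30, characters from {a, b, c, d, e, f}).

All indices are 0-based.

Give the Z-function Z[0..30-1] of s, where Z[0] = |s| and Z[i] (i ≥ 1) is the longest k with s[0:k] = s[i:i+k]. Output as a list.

Z[0]=30
i=1: outside box; Z[1]=2 grow→box=[1,3)
i=2: min(r-i=1, Z[1]=2)=1; Z[2]=1
i=3: outside box; Z[3]=0
i=4: outside box; Z[4]=2 grow→box=[4,6)
i=5: min(r-i=1, Z[1]=2)=1; Z[5]=1
i=6: outside box; Z[6]=0
i=7: outside box; Z[7]=2 grow→box=[7,9)
i=8: min(r-i=1, Z[1]=2)=1; Z[8]=1
i=9: outside box; Z[9]=0
i=10: outside box; Z[10]=0
i=11: outside box; Z[11]=0
i=12: outside box; Z[12]=3 grow→box=[12,15)
i=13: min(r-i=2, Z[1]=2)=2; Z[13]=2
i=14: min(r-i=1, Z[2]=1)=1; Z[14]=1
i=15: outside box; Z[15]=0
i=16: outside box; Z[16]=0
i=17: outside box; Z[17]=0
i=18: outside box; Z[18]=0
i=19: outside box; Z[19]=0
i=20: outside box; Z[20]=0
i=21: outside box; Z[21]=0
i=22: outside box; Z[22]=0
i=23: outside box; Z[23]=0
i=24: outside box; Z[24]=0
i=25: outside box; Z[25]=1 grow→box=[25,26)
i=26: outside box; Z[26]=0
i=27: outside box; Z[27]=0
i=28: outside box; Z[28]=0
i=29: outside box; Z[29]=0

[30, 2, 1, 0, 2, 1, 0, 2, 1, 0, 0, 0, 3, 2, 1, 0, 0, 0, 0, 0, 0, 0, 0, 0, 0, 1, 0, 0, 0, 0]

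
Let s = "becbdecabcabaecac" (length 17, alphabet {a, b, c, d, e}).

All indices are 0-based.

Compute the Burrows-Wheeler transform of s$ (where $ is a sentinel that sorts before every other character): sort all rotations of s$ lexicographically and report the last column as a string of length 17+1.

rank  rotation            last
    0  $becbdecabcabaecac  c
    1  abaecac$becbdecabc  c
    2  abcabaecac$becbdec  c
    3  ac$becbdecabcabaec  c
    4  aecac$becbdecabcab  b
    5  baecac$becbdecabca  a
    6  bcabaecac$becbdeca  a
    7  bdecabcabaecac$bec  c
    8  becbdecabcabaecac$  $
    9  c$becbdecabcabaeca  a
   10  cabaecac$becbdecab  b
   11  cabcabaecac$becbde  e
   12  cac$becbdecabcabae  e
   13  cbdecabcabaecac$be  e
   14  decabcabaecac$becb  b
   15  ecabcabaecac$becbd  d
   16  ecac$becbdecabcaba  a
   17  ecbdecabcabaecac$b  b

ccccbaac$abeeebdab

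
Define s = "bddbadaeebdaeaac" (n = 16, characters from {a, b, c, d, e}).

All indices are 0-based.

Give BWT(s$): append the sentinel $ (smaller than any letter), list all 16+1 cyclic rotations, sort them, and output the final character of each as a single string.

rank  rotation           last
    0  $bddbadaeebdaeaac  c
    1  aac$bddbadaeebdae  e
    2  ac$bddbadaeebdaea  a
    3  adaeebdaeaac$bddb  b
    4  aeaac$bddbadaeebd  d
    5  aeebdaeaac$bddbad  d
    6  badaeebdaeaac$bdd  d
    7  bdaeaac$bddbadaee  e
    8  bddbadaeebdaeaac$  $
    9  c$bddbadaeebdaeaa  a
   10  daeaac$bddbadaeeb  b
   11  daeebdaeaac$bddba  a
   12  dbadaeebdaeaac$bd  d
   13  ddbadaeebdaeaac$b  b
   14  eaac$bddbadaeebda  a
   15  ebdaeaac$bddbadae  e
   16  eebdaeaac$bddbada  a

ceabddde$abadbaea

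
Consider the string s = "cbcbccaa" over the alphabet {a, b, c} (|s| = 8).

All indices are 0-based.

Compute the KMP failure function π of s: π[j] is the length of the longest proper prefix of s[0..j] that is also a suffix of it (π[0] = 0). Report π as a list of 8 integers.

[0, 0, 1, 2, 3, 1, 0, 0]

π[0] = 0
j=1 s[j]='b': π[1]=0 (border '')
j=2 s[j]='c': π[2]=1 (border 'c')
j=3 s[j]='b': π[3]=2 (border 'cb')
j=4 s[j]='c': π[4]=3 (border 'cbc')
j=5 s[j]='c': k: 3→1→0; π[5]=1 (border 'c')
j=6 s[j]='a': k: 1→0; π[6]=0 (border '')
j=7 s[j]='a': π[7]=0 (border '')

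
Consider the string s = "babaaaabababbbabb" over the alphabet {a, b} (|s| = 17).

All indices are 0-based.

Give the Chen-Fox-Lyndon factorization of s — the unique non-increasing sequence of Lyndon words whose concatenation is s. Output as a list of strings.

emit factor 1: 'b' (i=0, period=1)
emit factor 2: 'ab' (i=1, period=2)
emit factor 3: 'aaaabababbbabb' (i=3, period=14)

["b", "ab", "aaaabababbbabb"]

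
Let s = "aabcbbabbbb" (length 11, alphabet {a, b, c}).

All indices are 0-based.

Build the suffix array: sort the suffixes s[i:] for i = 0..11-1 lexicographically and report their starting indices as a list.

[0, 6, 1, 10, 5, 9, 4, 8, 7, 2, 3]

sorted suffixes:
  #0 SA[0]=0  'aabcbbabbbb'
  #1 SA[1]=6  'abbbb'
  #2 SA[2]=1  'abcbbabbbb'
  #3 SA[3]=10  'b'
  #4 SA[4]=5  'babbbb'
  #5 SA[5]=9  'bb'
  #6 SA[6]=4  'bbabbbb'
  #7 SA[7]=8  'bbb'
  #8 SA[8]=7  'bbbb'
  #9 SA[9]=2  'bcbbabbbb'
  #10 SA[10]=3  'cbbabbbb'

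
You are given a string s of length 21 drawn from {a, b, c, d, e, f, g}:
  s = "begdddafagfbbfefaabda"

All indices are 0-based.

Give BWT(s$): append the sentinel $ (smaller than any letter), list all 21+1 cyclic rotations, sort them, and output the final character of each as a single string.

rank  rotation                last
    0  $begdddafagfbbfefaabda  a
    1  a$begdddafagfbbfefaabd  d
    2  aabda$begdddafagfbbfef  f
    3  abda$begdddafagfbbfefa  a
    4  afagfbbfefaabda$begddd  d
    5  agfbbfefaabda$begdddaf  f
    6  bbfefaabda$begdddafagf  f
    7  bda$begdddafagfbbfefaa  a
    8  begdddafagfbbfefaabda$  $
    9  bfefaabda$begdddafagfb  b
   10  da$begdddafagfbbfefaab  b
   11  dafagfbbfefaabda$begdd  d
   12  ddafagfbbfefaabda$begd  d
   13  dddafagfbbfefaabda$beg  g
   14  efaabda$begdddafagfbbf  f
   15  egdddafagfbbfefaabda$b  b
   16  faabda$begdddafagfbbfe  e
   17  fagfbbfefaabda$begddda  a
   18  fbbfefaabda$begdddafag  g
   19  fefaabda$begdddafagfbb  b
   20  gdddafagfbbfefaabda$be  e
   21  gfbbfefaabda$begdddafa  a

adfadffa$bbddgfbeagbea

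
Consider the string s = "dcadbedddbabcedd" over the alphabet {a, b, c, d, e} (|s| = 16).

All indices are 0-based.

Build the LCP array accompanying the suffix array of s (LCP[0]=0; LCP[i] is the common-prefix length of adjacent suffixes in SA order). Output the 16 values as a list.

[0, 1, 0, 1, 1, 0, 1, 0, 1, 2, 1, 1, 2, 2, 0, 3]

rank | idx | suffix
   0 |  10 | abcedd
   1 |   2 | adbedddbabcedd
   2 |   9 | babcedd
   3 |  11 | bcedd
   4 |   4 | bedddbabcedd
   5 |   1 | cadbedddbabcedd
   6 |  12 | cedd
   7 |  15 | d
   8 |   8 | dbabcedd
   9 |   3 | dbedddbabcedd
  10 |   0 | dcadbedddbabcedd
  11 |  14 | dd
  12 |   7 | ddbabcedd
  13 |   6 | dddbabcedd
  14 |  13 | edd
  15 |   5 | edddbabcedd

SA = [10, 2, 9, 11, 4, 1, 12, 15, 8, 3, 0, 14, 7, 6, 13, 5]
i: (SA[i-1],SA[i]) lcp shared
  1: (10,2) 1 'a'
  2: (2,9) 0 ''
  3: (9,11) 1 'b'
  4: (11,4) 1 'b'
  5: (4,1) 0 ''
  6: (1,12) 1 'c'
  7: (12,15) 0 ''
  8: (15,8) 1 'd'
  9: (8,3) 2 'db'
  10: (3,0) 1 'd'
  11: (0,14) 1 'd'
  12: (14,7) 2 'dd'
  13: (7,6) 2 'dd'
  14: (6,13) 0 ''
  15: (13,5) 3 'edd'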